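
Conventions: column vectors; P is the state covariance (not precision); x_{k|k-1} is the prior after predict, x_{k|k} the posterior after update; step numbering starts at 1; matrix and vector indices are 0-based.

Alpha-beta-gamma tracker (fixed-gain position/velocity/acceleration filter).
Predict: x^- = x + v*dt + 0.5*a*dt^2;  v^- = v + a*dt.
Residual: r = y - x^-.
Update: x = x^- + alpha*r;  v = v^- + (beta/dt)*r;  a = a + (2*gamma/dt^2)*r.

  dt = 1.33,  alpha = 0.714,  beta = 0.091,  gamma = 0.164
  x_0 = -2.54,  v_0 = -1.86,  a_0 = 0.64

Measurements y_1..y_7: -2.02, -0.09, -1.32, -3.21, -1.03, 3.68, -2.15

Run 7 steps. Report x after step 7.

step 1: x_pred=-4.4478  r=2.4278  x^+=-2.7143  v^+=-0.8427  a^+=1.0902
step 2: x_pred=-2.8709  r=2.7809  x^+=-0.8853  v^+=0.7975  a^+=1.6058
step 3: x_pred=1.5956  r=-2.9156  x^+=-0.4861  v^+=2.7338  a^+=1.0652
step 4: x_pred=4.0919  r=-7.3019  x^+=-1.1217  v^+=3.6509  a^+=-0.2888
step 5: x_pred=3.4786  r=-4.5086  x^+=0.2595  v^+=2.9583  a^+=-1.1248
step 6: x_pred=3.1992  r=0.4808  x^+=3.5425  v^+=1.4953  a^+=-1.0356
step 7: x_pred=4.6152  r=-6.7652  x^+=-0.2151  v^+=-0.3450  a^+=-2.2901

x_post = -0.2151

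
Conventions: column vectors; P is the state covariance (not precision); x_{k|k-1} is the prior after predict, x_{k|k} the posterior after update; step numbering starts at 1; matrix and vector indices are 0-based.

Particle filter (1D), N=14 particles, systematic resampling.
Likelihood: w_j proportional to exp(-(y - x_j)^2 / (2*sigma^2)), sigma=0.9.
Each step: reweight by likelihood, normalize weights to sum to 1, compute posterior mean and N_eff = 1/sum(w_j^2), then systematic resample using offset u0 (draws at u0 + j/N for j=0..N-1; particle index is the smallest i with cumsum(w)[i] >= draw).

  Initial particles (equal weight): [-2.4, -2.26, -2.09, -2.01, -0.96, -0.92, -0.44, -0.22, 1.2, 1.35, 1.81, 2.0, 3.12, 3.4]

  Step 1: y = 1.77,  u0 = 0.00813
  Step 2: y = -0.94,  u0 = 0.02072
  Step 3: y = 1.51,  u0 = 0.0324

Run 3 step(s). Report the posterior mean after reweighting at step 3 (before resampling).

step 1: w=[0.0000, 0.0000, 0.0000, 0.0000, 0.0023, 0.0026, 0.0113, 0.0199, 0.1878, 0.2058, 0.2292, 0.2221, 0.0745, 0.0445]  mean=1.7318  Neff=5.3328  idx=[6, 8, 8, 8, 9, 9, 10, 10, 10, 10, 11, 11, 11, 12]
step 2: w=[0.7355, 0.0508, 0.0508, 0.0508, 0.0337, 0.0337, 0.0081, 0.0081, 0.0081, 0.0081, 0.0041, 0.0041, 0.0041, 0.0000]  mean=0.0335  Neff=1.8139  idx=[0, 0, 0, 0, 0, 0, 0, 0, 0, 0, 0, 2, 3, 5]
step 3: w=[0.0244, 0.0244, 0.0244, 0.0244, 0.0244, 0.0244, 0.0244, 0.0244, 0.0244, 0.0244, 0.0244, 0.2403, 0.2403, 0.2510]  mean=0.7977  Neff=5.4028  idx=[1, 4, 7, 10, 11, 11, 11, 12, 12, 12, 12, 13, 13, 13]

post_mean = 0.7977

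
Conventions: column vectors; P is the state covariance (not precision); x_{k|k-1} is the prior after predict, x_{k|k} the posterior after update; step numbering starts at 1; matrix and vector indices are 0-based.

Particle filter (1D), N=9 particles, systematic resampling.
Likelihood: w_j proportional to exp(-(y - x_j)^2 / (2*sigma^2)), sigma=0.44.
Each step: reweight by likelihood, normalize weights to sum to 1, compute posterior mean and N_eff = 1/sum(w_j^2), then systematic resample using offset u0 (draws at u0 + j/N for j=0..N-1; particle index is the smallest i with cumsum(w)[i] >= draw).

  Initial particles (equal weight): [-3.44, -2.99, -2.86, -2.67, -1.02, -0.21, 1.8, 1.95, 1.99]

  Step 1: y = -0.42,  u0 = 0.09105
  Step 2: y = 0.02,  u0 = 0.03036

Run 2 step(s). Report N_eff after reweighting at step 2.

N_eff = 7.2733

step 1: w=[0.0000, 0.0000, 0.0000, 0.0000, 0.3066, 0.6934, 0.0000, 0.0000, 0.0000]  mean=-0.4584  Neff=1.7398  idx=[4, 4, 5, 5, 5, 5, 5, 5, 5]
step 2: w=[0.0098, 0.0098, 0.1400, 0.1400, 0.1400, 0.1400, 0.1400, 0.1400, 0.1400]  mean=-0.2259  Neff=7.2733  idx=[2, 2, 3, 4, 5, 6, 6, 7, 8]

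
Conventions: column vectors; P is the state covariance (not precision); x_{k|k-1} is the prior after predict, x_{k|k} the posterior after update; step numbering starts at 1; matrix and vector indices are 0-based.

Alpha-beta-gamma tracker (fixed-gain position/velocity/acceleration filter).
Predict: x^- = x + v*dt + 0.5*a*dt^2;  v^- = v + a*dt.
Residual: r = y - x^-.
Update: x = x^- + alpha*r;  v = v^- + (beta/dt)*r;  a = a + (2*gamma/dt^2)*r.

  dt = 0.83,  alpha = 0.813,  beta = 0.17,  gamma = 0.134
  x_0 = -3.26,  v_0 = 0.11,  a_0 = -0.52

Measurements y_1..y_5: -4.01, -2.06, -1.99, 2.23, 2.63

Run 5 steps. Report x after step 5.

x_post = 2.7217

step 1: x_pred=-3.3478  r=-0.6622  x^+=-3.8862  v^+=-0.4572  a^+=-0.7776
step 2: x_pred=-4.5335  r=2.4735  x^+=-2.5225  v^+=-0.5960  a^+=0.1847
step 3: x_pred=-2.9536  r=0.9636  x^+=-2.1702  v^+=-0.2454  a^+=0.5595
step 4: x_pred=-2.1811  r=4.4111  x^+=1.4051  v^+=1.1225  a^+=2.2756
step 5: x_pred=3.1206  r=-0.4906  x^+=2.7217  v^+=2.9108  a^+=2.0847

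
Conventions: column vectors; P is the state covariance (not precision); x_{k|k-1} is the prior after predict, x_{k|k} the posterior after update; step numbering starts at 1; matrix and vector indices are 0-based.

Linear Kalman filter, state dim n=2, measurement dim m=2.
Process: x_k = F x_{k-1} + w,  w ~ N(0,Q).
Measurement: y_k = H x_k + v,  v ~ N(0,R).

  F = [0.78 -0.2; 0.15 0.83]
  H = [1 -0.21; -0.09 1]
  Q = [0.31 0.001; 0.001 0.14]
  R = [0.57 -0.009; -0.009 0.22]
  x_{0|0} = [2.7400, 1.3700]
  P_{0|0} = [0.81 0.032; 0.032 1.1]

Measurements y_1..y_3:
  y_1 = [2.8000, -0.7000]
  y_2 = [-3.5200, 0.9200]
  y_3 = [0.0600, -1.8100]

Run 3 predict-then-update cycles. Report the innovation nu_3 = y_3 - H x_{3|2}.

innov = [0.7145, -2.3090]

step 1: x^-=[1.8632, 1.5481]  P^-=[0.8368 -0.0671; -0.0671 0.9240]  S=[1.4757 -0.3467; -0.3467 1.1628]  K=[0.5891 0.0532; 0.0118 0.8033]  nu=[1.2619, -2.0804]  x^+=[2.4959, -0.1082]  P^+=[0.3431 0.0373; 0.0373 0.1800]
step 2: x^-=[1.9685, 0.2846]  P^-=[0.5143 0.0343; 0.0343 0.2810]  S=[1.0823 -0.0794; -0.0794 0.4990]  K=[0.4723 0.0511; 0.0182 0.5598]  nu=[-5.4287, 0.8126]  x^+=[-0.5540, 0.6406]  P^+=[0.2754 0.0318; 0.0318 0.1259]
step 3: x^-=[-0.5603, 0.4486]  P^-=[0.4727 0.0319; 0.0319 0.2408]  S=[1.0399 -0.0696; -0.0696 0.4589]  K=[0.4511 0.0453; 0.0169 0.5211]  nu=[0.7145, -2.3090]  x^+=[-0.3425, -0.7425]  P^+=[0.2629 0.0296; 0.0296 0.1171]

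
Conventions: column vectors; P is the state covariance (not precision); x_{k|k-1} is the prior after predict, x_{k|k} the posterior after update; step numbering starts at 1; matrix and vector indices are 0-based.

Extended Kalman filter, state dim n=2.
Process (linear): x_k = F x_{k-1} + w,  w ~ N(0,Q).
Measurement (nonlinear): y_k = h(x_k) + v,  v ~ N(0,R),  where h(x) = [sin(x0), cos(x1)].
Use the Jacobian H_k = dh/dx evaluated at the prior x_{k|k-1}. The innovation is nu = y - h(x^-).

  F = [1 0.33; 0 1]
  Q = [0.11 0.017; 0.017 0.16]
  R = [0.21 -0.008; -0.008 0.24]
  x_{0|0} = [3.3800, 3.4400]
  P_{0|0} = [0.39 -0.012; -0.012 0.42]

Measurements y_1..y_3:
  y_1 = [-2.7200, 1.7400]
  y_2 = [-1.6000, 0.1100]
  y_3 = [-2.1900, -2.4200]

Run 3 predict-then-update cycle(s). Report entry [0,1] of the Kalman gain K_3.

step 1: x^-=[4.5152, 3.4400]  P^-=[0.5378 0.1436; 0.1436 0.5800]  H_jac=[-0.1959 0.0000; 0.0000 0.2940]  S=[0.2306 -0.0163; -0.0163 0.2901]  K=[-0.4483 0.1204; -0.0808 0.5832]  nu=[-1.7394, 2.6958]  x^+=[5.6195, 5.1528]  P^+=[0.4855 0.1105; 0.1105 0.4783]
step 2: x^-=[7.3200, 5.1528]  P^-=[0.7205 0.2853; 0.2853 0.6383]  H_jac=[0.5090 0.0000; 0.0000 0.9046]  S=[0.3967 0.1234; 0.1234 0.7623]  K=[0.8627 0.1989; 0.1375 0.7352]  nu=[-2.4608, -0.3163]  x^+=[5.1342, 4.5820]  P^+=[0.3528 0.0452; 0.0452 0.1938]
step 3: x^-=[6.6463, 4.5820]  P^-=[0.5137 0.1261; 0.1261 0.3538]  H_jac=[0.9348 0.0000; 0.0000 0.9915]  S=[0.6589 0.1089; 0.1089 0.5879]  K=[0.7155 0.0802; 0.0828 0.5815]  nu=[-2.5452, -2.2900]  x^+=[4.6415, 3.0396]  P^+=[0.1601 0.0136; 0.0136 0.1401]

K[0,1] = 0.0802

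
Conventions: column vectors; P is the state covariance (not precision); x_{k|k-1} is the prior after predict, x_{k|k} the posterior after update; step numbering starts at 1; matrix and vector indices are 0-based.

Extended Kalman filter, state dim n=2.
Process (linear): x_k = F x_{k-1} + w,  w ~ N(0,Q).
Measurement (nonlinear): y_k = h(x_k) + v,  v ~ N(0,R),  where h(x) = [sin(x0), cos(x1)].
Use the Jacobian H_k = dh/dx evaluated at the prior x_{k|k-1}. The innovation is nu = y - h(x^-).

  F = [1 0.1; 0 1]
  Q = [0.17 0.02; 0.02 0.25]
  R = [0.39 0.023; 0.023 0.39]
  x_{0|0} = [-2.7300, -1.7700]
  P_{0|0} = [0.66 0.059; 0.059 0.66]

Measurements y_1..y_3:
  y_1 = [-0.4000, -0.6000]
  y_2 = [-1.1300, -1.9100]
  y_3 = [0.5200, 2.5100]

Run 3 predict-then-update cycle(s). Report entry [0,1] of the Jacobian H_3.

H_jac[0,1] = 0.0000

step 1: x^-=[-2.9070, -1.7700]  P^-=[0.8484 0.1450; 0.1450 0.9100]  H_jac=[-0.9726 0.0000; 0.0000 0.9802]  S=[1.1926 -0.1152; -0.1152 1.2644]  K=[-0.6871 0.0498; -0.0505 0.7009]  nu=[-0.1676, -0.4021]  x^+=[-2.8119, -2.0434]  P^+=[0.2743 0.0037; 0.0037 0.2777]
step 2: x^-=[-3.0162, -2.0434]  P^-=[0.4479 0.0515; 0.0515 0.5277]  H_jac=[-0.9922 0.0000; 0.0000 0.8904]  S=[0.8309 -0.0225; -0.0225 0.8083]  K=[-0.5337 0.0419; -0.0458 0.5800]  nu=[-1.0050, -1.4548]  x^+=[-2.5408, -2.8411]  P^+=[0.2088 0.0045; 0.0045 0.2528]
step 3: x^-=[-2.8249, -2.8411]  P^-=[0.3822 0.0498; 0.0498 0.5028]  H_jac=[-0.9503 0.0000; 0.0000 0.2960]  S=[0.7352 0.0090; 0.0090 0.4340]  K=[-0.4946 0.0442; -0.0686 0.3443]  nu=[0.8314, 3.4652]  x^+=[-3.0829, -1.7051]  P^+=[0.2019 0.0198; 0.0198 0.4484]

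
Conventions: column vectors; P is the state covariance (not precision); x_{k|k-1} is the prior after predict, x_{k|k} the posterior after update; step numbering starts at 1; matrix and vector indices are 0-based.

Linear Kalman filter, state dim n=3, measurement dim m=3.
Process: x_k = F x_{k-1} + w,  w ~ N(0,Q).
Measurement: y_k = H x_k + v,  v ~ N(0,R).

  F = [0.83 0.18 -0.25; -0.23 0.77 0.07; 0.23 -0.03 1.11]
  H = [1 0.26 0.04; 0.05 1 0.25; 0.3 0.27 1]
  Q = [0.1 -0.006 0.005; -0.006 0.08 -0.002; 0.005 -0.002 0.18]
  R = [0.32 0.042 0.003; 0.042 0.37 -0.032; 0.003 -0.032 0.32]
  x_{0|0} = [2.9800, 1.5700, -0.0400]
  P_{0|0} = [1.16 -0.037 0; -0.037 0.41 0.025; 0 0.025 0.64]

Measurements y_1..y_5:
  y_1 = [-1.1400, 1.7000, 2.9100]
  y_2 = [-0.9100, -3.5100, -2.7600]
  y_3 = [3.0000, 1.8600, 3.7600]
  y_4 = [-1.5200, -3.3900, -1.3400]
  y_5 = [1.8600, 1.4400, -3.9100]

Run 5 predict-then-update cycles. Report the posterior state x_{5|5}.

x_post = [0.5577, -0.0672, -2.0889]

step 1: x^-=[2.7660, 0.5207, 0.5939]  P^-=[0.9391 -0.2084 0.0512; -0.2084 0.4034 -0.0086; 0.0512 -0.0086 1.0291]  S=[1.1836 0.0050 0.3312; 0.0050 0.8162 0.2802; 0.3312 0.2802 1.4554]  K=[0.7325 -0.2084 0.0635; -0.0751 0.4974 -0.0527; -0.1297 0.0564 0.7347]  nu=[-4.0651, 0.8925, 1.3457]  x^+=[-0.3123, 1.1992, 2.1601]  P^+=[0.2408 -0.0533 -0.0287; -0.0533 0.2032 -0.0719; -0.0287 -0.0719 0.2609]
step 2: x^-=[-0.5834, 1.1464, 2.2899]  P^-=[0.2913 -0.0506 -0.0631; -0.0506 0.2265 -0.0634; -0.0631 -0.0634 0.5053]  S=[0.5947 0.0467 0.0279; 0.0467 0.5905 0.0684; 0.0279 0.0684 0.7878]  K=[0.4729 -0.1260 0.0077; -0.0161 0.3599 -0.0528; -0.1311 0.0425 0.5966]  nu=[-0.7163, -5.1997, -5.1844]  x^+=[-0.3068, -0.4397, -0.9302]  P^+=[0.1543 -0.0270 -0.0311; -0.0270 0.1508 -0.0611; -0.0311 -0.0611 0.2150]
step 3: x^-=[-0.1012, -0.3331, -1.0899]  P^-=[0.2350 -0.0270 -0.0660; -0.0270 0.1826 -0.0465; -0.0660 -0.0465 0.4418]  S=[0.5477 0.0567 0.0152; 0.0567 0.5532 0.0649; 0.0152 0.0649 0.7271]  K=[0.4218 -0.1003 -0.0037; 0.0027 0.3104 -0.0351; -0.1318 0.0573 0.5607]  nu=[3.2315, 2.4707, 4.9702]  x^+=[0.9957, 0.2681, 1.4126]  P^+=[0.1367 -0.0179 -0.0329; -0.0179 0.1297 -0.0508; -0.0329 -0.0508 0.2008]
step 4: x^-=[0.5216, 0.0763, 1.7889]  P^-=[0.2238 -0.0230 -0.0646; -0.0230 0.1670 -0.0354; -0.0646 -0.0354 0.4216]  S=[0.5379 0.0576 0.0158; 0.0576 0.5423 0.0688; 0.0158 0.0688 0.7123]  K=[0.4104 -0.0944 -0.0051; 0.0048 0.2921 -0.0244; -0.1291 0.0674 0.5476]  nu=[-2.1330, -3.9396, -3.3060]  x^+=[0.0350, -1.0043, -0.0115]  P^+=[0.1328 -0.0160 -0.0329; -0.0160 0.1211 -0.0450; -0.0329 -0.0450 0.1947]
step 5: x^-=[-0.1489, -0.7822, 0.0254]  P^-=[0.2205 -0.0232 -0.0624; -0.0232 0.1617 -0.0302; -0.0624 -0.0302 0.4135]  S=[0.5344 0.0568 0.0177; 0.0568 0.5391 0.0710; 0.0177 0.0710 0.7076]  K=[0.4068 -0.0938 -0.0042; 0.0032 0.2860 -0.0196; -0.1260 0.0718 0.5423]  nu=[2.2112, 2.2233, -3.6796]  x^+=[0.5577, -0.0672, -2.0889]  P^+=[0.1317 -0.0160 -0.0323; -0.0160 0.1180 -0.0425; -0.0323 -0.0425 0.1920]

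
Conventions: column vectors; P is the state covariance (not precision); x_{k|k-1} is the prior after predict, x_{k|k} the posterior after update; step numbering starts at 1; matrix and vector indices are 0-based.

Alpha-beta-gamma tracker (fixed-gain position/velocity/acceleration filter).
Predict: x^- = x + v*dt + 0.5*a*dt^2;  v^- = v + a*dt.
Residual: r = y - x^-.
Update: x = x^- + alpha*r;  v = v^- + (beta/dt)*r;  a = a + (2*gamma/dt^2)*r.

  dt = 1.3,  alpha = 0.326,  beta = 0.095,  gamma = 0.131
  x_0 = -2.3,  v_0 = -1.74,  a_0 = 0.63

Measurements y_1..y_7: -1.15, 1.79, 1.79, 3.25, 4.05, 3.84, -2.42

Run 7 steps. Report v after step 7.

step 1: x_pred=-4.0296  r=2.8796  x^+=-3.0909  v^+=-0.7106  a^+=1.0764
step 2: x_pred=-3.1050  r=4.8950  x^+=-1.5093  v^+=1.0465  a^+=1.8353
step 3: x_pred=1.4020  r=0.3880  x^+=1.5285  v^+=3.4608  a^+=1.8955
step 4: x_pred=7.6292  r=-4.3792  x^+=6.2016  v^+=5.6048  a^+=1.2166
step 5: x_pred=14.5158  r=-10.4658  x^+=11.1040  v^+=6.4215  a^+=-0.4060
step 6: x_pred=19.1089  r=-15.2689  x^+=14.1313  v^+=4.7780  a^+=-2.7731
step 7: x_pred=17.9994  r=-20.4194  x^+=11.3427  v^+=-0.3192  a^+=-5.9387

v_post = -0.3192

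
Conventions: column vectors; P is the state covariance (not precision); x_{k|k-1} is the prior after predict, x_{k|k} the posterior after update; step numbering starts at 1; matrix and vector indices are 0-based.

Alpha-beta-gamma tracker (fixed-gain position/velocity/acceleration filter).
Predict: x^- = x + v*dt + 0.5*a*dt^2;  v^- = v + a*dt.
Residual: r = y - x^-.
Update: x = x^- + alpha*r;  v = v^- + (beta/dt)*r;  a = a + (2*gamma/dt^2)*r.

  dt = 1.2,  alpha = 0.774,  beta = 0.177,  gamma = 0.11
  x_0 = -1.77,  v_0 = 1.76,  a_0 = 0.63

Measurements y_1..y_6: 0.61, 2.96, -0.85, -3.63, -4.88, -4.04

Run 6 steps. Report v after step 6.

v_post = -4.0124

step 1: x_pred=0.7956  r=-0.1856  x^+=0.6519  v^+=2.4886  a^+=0.6016
step 2: x_pred=4.0715  r=-1.1115  x^+=3.2112  v^+=3.0467  a^+=0.4318
step 3: x_pred=7.1781  r=-8.0281  x^+=0.9644  v^+=2.3807  a^+=-0.7947
step 4: x_pred=3.2490  r=-6.8790  x^+=-2.0753  v^+=0.4124  a^+=-1.8456
step 5: x_pred=-2.9093  r=-1.9707  x^+=-4.4346  v^+=-2.0930  a^+=-2.1467
step 6: x_pred=-8.4919  r=4.4519  x^+=-5.0461  v^+=-4.0124  a^+=-1.4666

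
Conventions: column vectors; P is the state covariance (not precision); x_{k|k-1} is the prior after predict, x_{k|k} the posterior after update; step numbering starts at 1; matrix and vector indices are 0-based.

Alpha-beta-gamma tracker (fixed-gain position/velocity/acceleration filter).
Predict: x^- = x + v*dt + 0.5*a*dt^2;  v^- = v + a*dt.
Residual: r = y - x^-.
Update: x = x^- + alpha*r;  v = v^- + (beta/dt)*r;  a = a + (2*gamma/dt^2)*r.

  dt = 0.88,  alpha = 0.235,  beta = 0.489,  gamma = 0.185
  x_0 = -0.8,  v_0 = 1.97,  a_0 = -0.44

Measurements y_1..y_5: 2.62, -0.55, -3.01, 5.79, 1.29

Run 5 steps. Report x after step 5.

step 1: x_pred=0.7632  r=1.8568  x^+=1.1996  v^+=2.6146  a^+=0.4471
step 2: x_pred=3.6735  r=-4.2235  x^+=2.6810  v^+=0.6611  a^+=-1.5708
step 3: x_pred=2.6546  r=-5.6646  x^+=1.3234  v^+=-3.8689  a^+=-4.2773
step 4: x_pred=-3.7374  r=9.5274  x^+=-1.4985  v^+=-2.3387  a^+=0.2748
step 5: x_pred=-3.4501  r=4.7401  x^+=-2.3362  v^+=0.5371  a^+=2.5396

x_post = -2.3362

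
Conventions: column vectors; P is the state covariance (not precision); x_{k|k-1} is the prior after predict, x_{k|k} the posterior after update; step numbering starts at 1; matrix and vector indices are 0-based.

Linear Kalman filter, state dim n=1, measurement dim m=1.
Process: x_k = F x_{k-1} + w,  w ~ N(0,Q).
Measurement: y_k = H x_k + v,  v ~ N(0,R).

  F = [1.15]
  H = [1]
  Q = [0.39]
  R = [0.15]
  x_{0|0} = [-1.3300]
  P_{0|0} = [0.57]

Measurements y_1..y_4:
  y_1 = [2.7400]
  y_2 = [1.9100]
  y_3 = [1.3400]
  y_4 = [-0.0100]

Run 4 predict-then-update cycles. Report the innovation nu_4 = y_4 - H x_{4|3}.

step 1: x^-=[-1.5295]  P^-=[1.1438]  S=[1.2938]  K=[0.8841]  nu=[4.2695]  x^+=[2.2450]  P^+=[0.1326]
step 2: x^-=[2.5818]  P^-=[0.5654]  S=[0.7154]  K=[0.7903]  nu=[-0.6718]  x^+=[2.0509]  P^+=[0.1185]
step 3: x^-=[2.3585]  P^-=[0.5468]  S=[0.6968]  K=[0.7847]  nu=[-1.0185]  x^+=[1.5593]  P^+=[0.1177]
step 4: x^-=[1.7931]  P^-=[0.5457]  S=[0.6957]  K=[0.7844]  nu=[-1.8031]  x^+=[0.3788]  P^+=[0.1177]

innov = [-1.8031]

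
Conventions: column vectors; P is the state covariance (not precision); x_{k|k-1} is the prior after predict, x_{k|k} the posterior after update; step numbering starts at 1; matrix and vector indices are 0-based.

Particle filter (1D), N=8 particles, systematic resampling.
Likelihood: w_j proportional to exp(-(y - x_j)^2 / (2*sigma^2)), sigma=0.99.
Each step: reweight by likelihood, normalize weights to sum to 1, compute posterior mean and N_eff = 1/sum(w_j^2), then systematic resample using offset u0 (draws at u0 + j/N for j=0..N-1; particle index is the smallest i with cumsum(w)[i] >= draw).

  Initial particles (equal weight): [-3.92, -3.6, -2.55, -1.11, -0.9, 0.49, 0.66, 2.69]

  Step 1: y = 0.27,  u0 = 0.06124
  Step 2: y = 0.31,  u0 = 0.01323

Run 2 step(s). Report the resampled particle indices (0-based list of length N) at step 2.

resampled_idx = [0, 2, 3, 4, 4, 5, 6, 7]

step 1: w=[0.0000, 0.0002, 0.0061, 0.1330, 0.1748, 0.3429, 0.3252, 0.0177]  mean=0.1090  Neff=3.6769  idx=[3, 4, 4, 5, 5, 6, 6, 6]
step 2: w=[0.0587, 0.0778, 0.0778, 0.1615, 0.1615, 0.1542, 0.1542, 0.1542]  mean=0.2585  Neff=7.1900  idx=[0, 2, 3, 4, 4, 5, 6, 7]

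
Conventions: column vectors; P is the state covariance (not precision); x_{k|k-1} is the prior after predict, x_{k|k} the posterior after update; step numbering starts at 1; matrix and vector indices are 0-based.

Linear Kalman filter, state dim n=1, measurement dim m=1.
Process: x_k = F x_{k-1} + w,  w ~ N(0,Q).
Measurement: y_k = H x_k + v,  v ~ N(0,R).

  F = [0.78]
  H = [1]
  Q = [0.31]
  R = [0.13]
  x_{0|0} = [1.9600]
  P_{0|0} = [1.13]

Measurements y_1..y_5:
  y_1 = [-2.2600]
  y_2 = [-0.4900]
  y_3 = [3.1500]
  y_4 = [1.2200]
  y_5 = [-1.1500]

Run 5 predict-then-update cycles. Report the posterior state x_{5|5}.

x_post = [-0.5764]

step 1: x^-=[1.5288]  P^-=[0.9975]  S=[1.1275]  K=[0.8847]  nu=[-3.7888]  x^+=[-1.8232]  P^+=[0.1150]
step 2: x^-=[-1.4221]  P^-=[0.3800]  S=[0.5100]  K=[0.7451]  nu=[0.9321]  x^+=[-0.7276]  P^+=[0.0969]
step 3: x^-=[-0.5675]  P^-=[0.3689]  S=[0.4989]  K=[0.7394]  nu=[3.7175]  x^+=[2.1814]  P^+=[0.0961]
step 4: x^-=[1.7015]  P^-=[0.3685]  S=[0.4985]  K=[0.7392]  nu=[-0.4815]  x^+=[1.3456]  P^+=[0.0961]
step 5: x^-=[1.0495]  P^-=[0.3685]  S=[0.4985]  K=[0.7392]  nu=[-2.1995]  x^+=[-0.5764]  P^+=[0.0961]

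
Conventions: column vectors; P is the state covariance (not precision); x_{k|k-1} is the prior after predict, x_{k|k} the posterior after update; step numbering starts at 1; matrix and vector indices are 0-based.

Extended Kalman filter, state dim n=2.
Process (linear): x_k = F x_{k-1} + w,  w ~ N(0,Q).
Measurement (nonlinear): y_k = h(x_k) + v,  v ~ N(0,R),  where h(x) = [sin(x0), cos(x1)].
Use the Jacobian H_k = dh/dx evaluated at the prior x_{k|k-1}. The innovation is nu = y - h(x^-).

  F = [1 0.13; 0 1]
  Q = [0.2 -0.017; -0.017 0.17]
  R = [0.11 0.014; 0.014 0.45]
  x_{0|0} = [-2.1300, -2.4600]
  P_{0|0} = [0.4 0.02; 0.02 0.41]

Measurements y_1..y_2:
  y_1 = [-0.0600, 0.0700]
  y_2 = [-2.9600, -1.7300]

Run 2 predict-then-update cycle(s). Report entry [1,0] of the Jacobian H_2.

step 1: x^-=[-2.4498, -2.4600]  P^-=[0.6121 0.0563; 0.0563 0.5800]  H_jac=[-0.7701 0.0000; 0.0000 0.6300]  S=[0.4730 -0.0133; -0.0133 0.6802]  K=[-0.9956 0.0327; -0.0766 0.5357]  nu=[0.5779, 0.8466]  x^+=[-2.9976, -2.0507]  P^+=[0.1416 0.0012; 0.0012 0.3809]
step 2: x^-=[-3.2642, -2.0507]  P^-=[0.3484 0.0337; 0.0337 0.5509]  H_jac=[-0.9925 0.0000; 0.0000 0.8870]  S=[0.4532 -0.0157; -0.0157 0.8835]  K=[-0.7623 0.0203; -0.0547 0.5522]  nu=[-3.0823, -1.2683]  x^+=[-0.9404, -2.5823]  P^+=[0.0842 -0.0017; -0.0017 0.2793]

H_jac[1,0] = 0.0000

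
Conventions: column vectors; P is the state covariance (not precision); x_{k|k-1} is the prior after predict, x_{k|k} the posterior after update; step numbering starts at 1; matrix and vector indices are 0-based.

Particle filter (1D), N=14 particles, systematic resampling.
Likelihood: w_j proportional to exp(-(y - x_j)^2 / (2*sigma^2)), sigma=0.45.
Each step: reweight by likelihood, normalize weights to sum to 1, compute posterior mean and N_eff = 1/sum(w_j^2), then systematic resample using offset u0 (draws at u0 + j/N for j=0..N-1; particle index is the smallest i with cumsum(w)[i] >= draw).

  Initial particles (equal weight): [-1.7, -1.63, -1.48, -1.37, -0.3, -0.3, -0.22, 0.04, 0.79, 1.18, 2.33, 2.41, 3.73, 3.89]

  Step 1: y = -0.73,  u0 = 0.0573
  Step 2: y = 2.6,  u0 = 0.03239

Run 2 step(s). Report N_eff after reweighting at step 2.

step 1: w=[0.0341, 0.0471, 0.0868, 0.1265, 0.2204, 0.2204, 0.1830, 0.0805, 0.0012, 0.0000, 0.0000, 0.0000, 0.0000, 0.0000]  mean=-0.6048  Neff=6.0955  idx=[1, 2, 3, 3, 4, 4, 4, 5, 5, 5, 6, 6, 6, 7]
step 2: w=[0.0000, 0.0000, 0.0000, 0.0000, 0.0088, 0.0088, 0.0088, 0.0088, 0.0088, 0.0088, 0.0274, 0.0274, 0.0274, 0.8649]  mean=0.0006  Neff=1.3319  idx=[7, 11, 13, 13, 13, 13, 13, 13, 13, 13, 13, 13, 13, 13]

N_eff = 1.3319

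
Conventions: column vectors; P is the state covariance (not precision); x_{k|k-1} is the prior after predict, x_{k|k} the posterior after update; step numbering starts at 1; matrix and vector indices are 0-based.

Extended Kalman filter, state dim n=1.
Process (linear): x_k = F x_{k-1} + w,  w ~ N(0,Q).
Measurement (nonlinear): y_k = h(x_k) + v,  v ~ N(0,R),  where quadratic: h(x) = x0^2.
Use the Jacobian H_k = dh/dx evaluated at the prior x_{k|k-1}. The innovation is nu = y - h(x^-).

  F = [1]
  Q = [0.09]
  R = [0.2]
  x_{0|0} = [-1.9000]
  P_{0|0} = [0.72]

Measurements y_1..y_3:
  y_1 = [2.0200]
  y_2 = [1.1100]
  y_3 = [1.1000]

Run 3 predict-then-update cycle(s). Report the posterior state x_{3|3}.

step 1: x^-=[-1.9000]  P^-=[0.8100]  H_jac=[-3.8000]  S=[11.8964]  K=[-0.2587]  nu=[-1.5900]  x^+=[-1.4886]  P^+=[0.0136]
step 2: x^-=[-1.4886]  P^-=[0.1036]  H_jac=[-2.9772]  S=[1.1185]  K=[-0.2758]  nu=[-1.1060]  x^+=[-1.1836]  P^+=[0.0185]
step 3: x^-=[-1.1836]  P^-=[0.1085]  H_jac=[-2.3671]  S=[0.8081]  K=[-0.3179]  nu=[-0.3008]  x^+=[-1.0879]  P^+=[0.0269]

x_post = [-1.0879]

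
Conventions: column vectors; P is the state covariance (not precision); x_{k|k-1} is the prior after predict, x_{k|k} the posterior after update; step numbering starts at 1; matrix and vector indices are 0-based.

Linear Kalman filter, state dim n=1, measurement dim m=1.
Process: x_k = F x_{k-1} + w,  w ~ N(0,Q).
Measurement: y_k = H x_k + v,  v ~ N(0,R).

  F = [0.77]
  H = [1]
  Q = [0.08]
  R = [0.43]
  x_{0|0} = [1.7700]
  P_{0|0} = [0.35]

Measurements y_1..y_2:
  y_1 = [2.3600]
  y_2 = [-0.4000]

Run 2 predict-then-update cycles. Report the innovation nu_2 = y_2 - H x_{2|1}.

step 1: x^-=[1.3629]  P^-=[0.2875]  S=[0.7175]  K=[0.4007]  nu=[0.9971]  x^+=[1.7624]  P^+=[0.1723]
step 2: x^-=[1.3571]  P^-=[0.1822]  S=[0.6122]  K=[0.2976]  nu=[-1.7571]  x^+=[0.8342]  P^+=[0.1280]

innov = [-1.7571]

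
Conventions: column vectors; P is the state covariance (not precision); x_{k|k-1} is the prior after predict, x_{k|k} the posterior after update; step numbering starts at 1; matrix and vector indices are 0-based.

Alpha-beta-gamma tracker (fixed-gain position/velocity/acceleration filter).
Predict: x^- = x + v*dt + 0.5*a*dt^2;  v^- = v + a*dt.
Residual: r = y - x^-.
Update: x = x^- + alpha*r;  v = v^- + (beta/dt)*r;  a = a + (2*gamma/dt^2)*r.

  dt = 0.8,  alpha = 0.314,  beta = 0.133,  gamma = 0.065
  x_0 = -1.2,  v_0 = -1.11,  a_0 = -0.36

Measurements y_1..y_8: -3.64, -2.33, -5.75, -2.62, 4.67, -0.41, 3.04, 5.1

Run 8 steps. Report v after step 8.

step 1: x_pred=-2.2032  r=-1.4368  x^+=-2.6544  v^+=-1.6369  a^+=-0.6518
step 2: x_pred=-4.1724  r=1.8424  x^+=-3.5939  v^+=-1.8520  a^+=-0.2776
step 3: x_pred=-5.1644  r=-0.5856  x^+=-5.3483  v^+=-2.1715  a^+=-0.3966
step 4: x_pred=-7.2124  r=4.5924  x^+=-5.7704  v^+=-1.7253  a^+=0.5363
step 5: x_pred=-6.9790  r=11.6490  x^+=-3.3212  v^+=0.6404  a^+=2.9025
step 6: x_pred=-1.8801  r=1.4701  x^+=-1.4185  v^+=3.2068  a^+=3.2011
step 7: x_pred=2.1713  r=0.8687  x^+=2.4441  v^+=5.9120  a^+=3.3775
step 8: x_pred=8.2545  r=-3.1545  x^+=7.2640  v^+=8.0896  a^+=2.7368

v_post = 8.0896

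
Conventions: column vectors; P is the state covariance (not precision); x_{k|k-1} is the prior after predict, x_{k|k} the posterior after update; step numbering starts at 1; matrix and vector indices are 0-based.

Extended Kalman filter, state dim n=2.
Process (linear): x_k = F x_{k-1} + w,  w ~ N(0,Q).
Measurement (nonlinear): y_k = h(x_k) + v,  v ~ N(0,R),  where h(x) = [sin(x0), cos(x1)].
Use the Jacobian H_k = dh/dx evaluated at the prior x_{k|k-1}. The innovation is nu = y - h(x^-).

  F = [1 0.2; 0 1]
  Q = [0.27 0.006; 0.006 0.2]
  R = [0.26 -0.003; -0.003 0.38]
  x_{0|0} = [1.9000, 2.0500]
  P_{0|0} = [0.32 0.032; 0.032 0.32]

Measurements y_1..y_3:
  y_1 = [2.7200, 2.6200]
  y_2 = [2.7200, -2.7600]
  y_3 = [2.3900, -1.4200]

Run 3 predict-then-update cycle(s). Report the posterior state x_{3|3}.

step 1: x^-=[2.3100, 2.0500]  P^-=[0.6156 0.1020; 0.1020 0.5200]  H_jac=[-0.6737 0.0000; 0.0000 -0.8874]  S=[0.5394 0.0580; 0.0580 0.7895]  K=[-0.7626 -0.0586; -0.0651 -0.5797]  nu=[1.9810, 3.0811]  x^+=[0.6187, 0.1349]  P^+=[0.2940 0.0225; 0.0225 0.2480]
step 2: x^-=[0.6457, 0.1349]  P^-=[0.5830 0.0781; 0.0781 0.4480]  H_jac=[0.7987 0.0000; 0.0000 -0.1345]  S=[0.6319 -0.0114; -0.0114 0.3881]  K=[0.7368 -0.0055; 0.0960 -0.1525]  nu=[2.1183, -3.7509]  x^+=[2.2268, 0.9103]  P^+=[0.2399 0.0318; 0.0318 0.4328]
step 3: x^-=[2.4088, 0.9103]  P^-=[0.5399 0.1244; 0.1244 0.6328]  H_jac=[-0.7433 0.0000; 0.0000 -0.7897]  S=[0.5583 0.0700; 0.0700 0.7746]  K=[-0.7110 -0.0625; -0.0857 -0.6374]  nu=[1.7211, -2.0335]  x^+=[1.3124, 2.0590]  P^+=[0.2484 0.0274; 0.0274 0.3064]

x_post = [1.3124, 2.0590]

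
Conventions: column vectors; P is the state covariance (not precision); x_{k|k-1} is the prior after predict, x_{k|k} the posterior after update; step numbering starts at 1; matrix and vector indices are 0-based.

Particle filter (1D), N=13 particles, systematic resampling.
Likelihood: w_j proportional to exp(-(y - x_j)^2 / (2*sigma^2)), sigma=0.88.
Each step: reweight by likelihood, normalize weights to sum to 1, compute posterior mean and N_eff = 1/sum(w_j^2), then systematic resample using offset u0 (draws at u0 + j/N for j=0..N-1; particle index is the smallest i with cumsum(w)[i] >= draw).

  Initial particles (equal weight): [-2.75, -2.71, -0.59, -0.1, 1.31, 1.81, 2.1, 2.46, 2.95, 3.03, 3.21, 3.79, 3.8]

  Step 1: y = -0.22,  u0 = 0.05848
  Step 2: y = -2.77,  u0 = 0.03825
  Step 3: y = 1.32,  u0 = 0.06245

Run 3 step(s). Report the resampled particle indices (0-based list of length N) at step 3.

step 1: w=[0.0071, 0.0080, 0.4024, 0.4355, 0.0970, 0.0307, 0.0136, 0.0043, 0.0007, 0.0005, 0.0002, 0.0000, 0.0000]  mean=-0.0962  Neff=2.7601  idx=[2, 2, 2, 2, 2, 3, 3, 3, 3, 3, 3, 4, 6]
step 2: w=[0.1589, 0.1589, 0.1589, 0.1589, 0.1589, 0.0343, 0.0343, 0.0343, 0.0343, 0.0343, 0.0343, 0.0001, 0.0000]  mean=-0.4892  Neff=7.5043  idx=[0, 0, 1, 1, 2, 2, 3, 3, 4, 4, 5, 7, 9]
step 3: w=[0.0538, 0.0538, 0.0538, 0.0538, 0.0538, 0.0538, 0.0538, 0.0538, 0.0538, 0.0538, 0.1542, 0.1542, 0.1542]  mean=-0.3634  Neff=9.9816  idx=[1, 2, 4, 5, 6, 8, 9, 10, 10, 11, 11, 12, 12]

resampled_idx = [1, 2, 4, 5, 6, 8, 9, 10, 10, 11, 11, 12, 12]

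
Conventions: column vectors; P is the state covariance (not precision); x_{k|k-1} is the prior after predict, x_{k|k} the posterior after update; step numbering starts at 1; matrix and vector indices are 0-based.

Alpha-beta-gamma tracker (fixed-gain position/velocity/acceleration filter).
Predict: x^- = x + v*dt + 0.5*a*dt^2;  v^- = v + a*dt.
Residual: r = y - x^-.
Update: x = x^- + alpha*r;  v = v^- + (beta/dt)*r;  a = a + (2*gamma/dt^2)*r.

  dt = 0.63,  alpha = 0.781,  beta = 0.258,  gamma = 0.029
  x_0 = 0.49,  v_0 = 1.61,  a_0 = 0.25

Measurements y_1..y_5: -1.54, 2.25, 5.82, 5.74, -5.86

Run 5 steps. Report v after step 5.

step 1: x_pred=1.5539  r=-3.0939  x^+=-0.8624  v^+=0.5005  a^+=-0.2021
step 2: x_pred=-0.5872  r=2.8372  x^+=1.6286  v^+=1.5351  a^+=0.2125
step 3: x_pred=2.6379  r=3.1821  x^+=5.1231  v^+=2.9721  a^+=0.6775
step 4: x_pred=7.1300  r=-1.3900  x^+=6.0444  v^+=2.8297  a^+=0.4744
step 5: x_pred=7.9212  r=-13.7812  x^+=-2.8419  v^+=-2.5152  a^+=-1.5395

v_post = -2.5152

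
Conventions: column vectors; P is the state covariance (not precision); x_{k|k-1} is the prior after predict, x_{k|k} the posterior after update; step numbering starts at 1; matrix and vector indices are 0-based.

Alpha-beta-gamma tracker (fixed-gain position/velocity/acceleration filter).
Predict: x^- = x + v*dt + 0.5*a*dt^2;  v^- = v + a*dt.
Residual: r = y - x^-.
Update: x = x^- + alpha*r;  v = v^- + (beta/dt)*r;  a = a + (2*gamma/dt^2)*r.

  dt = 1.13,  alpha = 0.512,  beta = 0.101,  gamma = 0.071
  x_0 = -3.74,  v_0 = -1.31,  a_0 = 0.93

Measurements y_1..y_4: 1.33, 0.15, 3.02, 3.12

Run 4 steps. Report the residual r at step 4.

resid = -5.5326

step 1: x_pred=-4.6265  r=5.9565  x^+=-1.5768  v^+=0.2733  a^+=1.5924
step 2: x_pred=-0.2513  r=0.4013  x^+=-0.0458  v^+=2.1086  a^+=1.6370
step 3: x_pred=3.3820  r=-0.3620  x^+=3.1967  v^+=3.9261  a^+=1.5968
step 4: x_pred=8.6526  r=-5.5326  x^+=5.8199  v^+=5.2359  a^+=0.9815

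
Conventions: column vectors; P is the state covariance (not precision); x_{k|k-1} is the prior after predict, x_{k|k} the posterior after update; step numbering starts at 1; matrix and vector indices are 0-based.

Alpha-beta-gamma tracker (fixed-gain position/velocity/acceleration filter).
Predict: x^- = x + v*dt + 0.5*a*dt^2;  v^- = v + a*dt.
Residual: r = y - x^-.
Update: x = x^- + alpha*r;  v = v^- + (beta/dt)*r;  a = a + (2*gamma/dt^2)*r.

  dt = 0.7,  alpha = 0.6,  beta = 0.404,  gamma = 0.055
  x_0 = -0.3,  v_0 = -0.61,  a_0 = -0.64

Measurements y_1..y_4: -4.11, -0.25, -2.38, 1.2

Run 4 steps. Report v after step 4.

step 1: x_pred=-0.8838  r=-3.2262  x^+=-2.8195  v^+=-2.9200  a^+=-1.3642
step 2: x_pred=-5.1977  r=4.9477  x^+=-2.2291  v^+=-1.0194  a^+=-0.2535
step 3: x_pred=-3.0048  r=0.6248  x^+=-2.6299  v^+=-0.8363  a^+=-0.1133
step 4: x_pred=-3.2431  r=4.4431  x^+=-0.5772  v^+=1.6487  a^+=0.8842

v_post = 1.6487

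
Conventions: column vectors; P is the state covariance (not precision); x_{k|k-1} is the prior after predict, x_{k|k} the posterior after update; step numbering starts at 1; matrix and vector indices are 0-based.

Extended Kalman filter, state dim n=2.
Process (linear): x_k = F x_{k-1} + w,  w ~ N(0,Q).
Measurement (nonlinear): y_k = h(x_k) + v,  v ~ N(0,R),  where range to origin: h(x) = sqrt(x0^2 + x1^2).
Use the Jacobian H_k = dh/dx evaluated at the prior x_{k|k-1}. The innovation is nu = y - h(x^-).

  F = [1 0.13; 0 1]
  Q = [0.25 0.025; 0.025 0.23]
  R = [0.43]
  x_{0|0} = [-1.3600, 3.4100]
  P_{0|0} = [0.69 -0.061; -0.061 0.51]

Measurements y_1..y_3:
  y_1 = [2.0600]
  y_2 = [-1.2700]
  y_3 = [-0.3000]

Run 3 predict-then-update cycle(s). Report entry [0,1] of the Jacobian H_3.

H_jac[0,1] = 0.6008

step 1: x^-=[-0.9167, 3.4100]  P^-=[0.9328 0.0303; 0.0303 0.7400]  H_jac=[-0.2596 0.9657]  S=[1.1678]  K=[-0.1823; 0.6052]  nu=[-1.4711]  x^+=[-0.6485, 2.5197]  P^+=[0.8939 0.1591; 0.1591 0.3123]
step 2: x^-=[-0.3210, 2.5197]  P^-=[1.1906 0.2247; 0.2247 0.5423]  H_jac=[-0.1264 0.9920]  S=[0.9263]  K=[0.0783; 0.5501]  nu=[-3.8101]  x^+=[-0.6191, 0.4239]  P^+=[1.1849 0.1849; 0.1849 0.2620]
step 3: x^-=[-0.5640, 0.4239]  P^-=[1.4874 0.2439; 0.2439 0.4920]  H_jac=[-0.7994 0.6008]  S=[1.3238]  K=[-0.7875; 0.0760]  nu=[-1.0056]  x^+=[0.2278, 0.3475]  P^+=[0.6664 0.3231; 0.3231 0.4843]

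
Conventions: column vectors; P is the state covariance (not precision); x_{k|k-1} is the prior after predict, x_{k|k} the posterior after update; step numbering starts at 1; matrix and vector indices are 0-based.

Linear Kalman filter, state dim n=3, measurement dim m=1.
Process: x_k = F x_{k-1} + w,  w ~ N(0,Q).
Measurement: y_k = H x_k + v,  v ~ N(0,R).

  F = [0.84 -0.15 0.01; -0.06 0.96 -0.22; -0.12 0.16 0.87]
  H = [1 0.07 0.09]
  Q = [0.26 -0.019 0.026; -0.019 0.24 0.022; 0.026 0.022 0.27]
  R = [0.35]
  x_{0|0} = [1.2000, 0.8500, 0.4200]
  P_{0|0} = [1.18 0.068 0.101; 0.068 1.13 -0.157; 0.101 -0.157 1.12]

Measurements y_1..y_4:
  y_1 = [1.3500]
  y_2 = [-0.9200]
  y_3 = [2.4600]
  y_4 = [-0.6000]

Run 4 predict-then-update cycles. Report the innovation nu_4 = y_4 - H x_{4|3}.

step 1: x^-=[0.8847, 0.6516, 0.3574]  P^-=[1.1032 -0.2136 -0.0060; -0.2136 1.4010 -0.1470; -0.0060 -0.1470 1.0962]  S=[1.4361]  K=[0.7574; -0.0897; 0.0573]  nu=[0.3875]  x^+=[1.1782, 0.6168, 0.3796]  P^+=[0.2794 -0.1161 -0.0684; -0.1161 1.3895 -0.1396; -0.0684 -0.1396 1.0915]
step 2: x^-=[0.9010, 0.4380, 0.2876]  P^-=[0.5170 -0.3235 -0.0756; -0.3235 1.6449 -0.0669; -0.0756 -0.0669 1.1156]  S=[0.8244]  K=[0.5914; -0.2600; 0.0244]  nu=[-1.8775]  x^+=[-0.2095, 0.9262, 0.2418]  P^+=[0.2286 -0.1967 -0.0875; -0.1967 1.5892 -0.0617; -0.0875 -0.0617 1.1151]
step 3: x^-=[-0.3125, 0.8485, 0.3837]  P^-=[0.5055 -0.4086 -0.1114; -0.4086 1.8058 0.0318; -0.1114 0.0318 1.1667]  S=[0.7969]  K=[0.5858; -0.3505; -0.0052]  nu=[2.6785]  x^+=[1.2567, -0.0904, 0.3698]  P^+=[0.2320 -0.2450 -0.1089; -0.2450 1.7079 0.0303; -0.1089 0.0303 1.1667]
step 4: x^-=[1.0729, -0.2435, 0.1564]  P^-=[0.5220 -0.4574 -0.1489; -0.4574 1.8838 0.1203; -0.1489 0.1203 1.2407]  S=[0.8020]  K=[0.5943; -0.3925; -0.0360]  nu=[-1.6699]  x^+=[0.0805, 0.4118, 0.2165]  P^+=[0.2388 -0.2704 -0.1318; -0.2704 1.7603 0.1090; -0.1318 0.1090 1.2397]

innov = [-1.6699]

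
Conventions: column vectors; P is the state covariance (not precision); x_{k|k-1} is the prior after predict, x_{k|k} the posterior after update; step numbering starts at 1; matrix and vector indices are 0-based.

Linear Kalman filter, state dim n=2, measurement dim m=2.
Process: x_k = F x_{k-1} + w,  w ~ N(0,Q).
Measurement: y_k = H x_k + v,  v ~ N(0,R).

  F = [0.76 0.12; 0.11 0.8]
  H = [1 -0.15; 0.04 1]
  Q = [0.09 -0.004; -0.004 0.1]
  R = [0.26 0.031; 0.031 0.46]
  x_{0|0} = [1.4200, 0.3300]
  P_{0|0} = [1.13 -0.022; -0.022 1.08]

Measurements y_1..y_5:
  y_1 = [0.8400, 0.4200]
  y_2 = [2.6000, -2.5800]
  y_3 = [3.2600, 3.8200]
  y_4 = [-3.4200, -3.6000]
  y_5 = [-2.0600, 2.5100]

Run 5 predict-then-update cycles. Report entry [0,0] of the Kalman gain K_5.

step 1: x^-=[1.1188, 0.4202]  P^-=[0.7542 0.1805; 0.1805 0.8010]  S=[0.9781 0.1204; 0.1204 1.2766]  K=[0.7316 0.0960; -0.0164 0.6346]  nu=[-0.2158, -0.0450]  x^+=[0.9566, 0.3952]  P^+=[0.2020 0.0588; 0.0588 0.2891]
step 2: x^-=[0.7745, 0.4214]  P^-=[0.2216 0.0771; 0.0771 0.2978]  S=[0.4651 0.0719; 0.0719 0.7643]  K=[0.4405 0.0711; 0.0091 0.3928]  nu=[1.8887, -3.0324]  x^+=[1.3908, -0.7525]  P^+=[0.1229 0.0414; 0.0414 0.1793]
step 3: x^-=[0.9667, -0.4490]  P^-=[0.1712 0.0492; 0.0492 0.2235]  S=[0.4214 0.0533; 0.0533 0.6878]  K=[0.3821 0.0520; -0.0042 0.3282]  nu=[2.2259, 4.2303]  x^+=[2.0370, 0.9301]  P^+=[0.1057 0.0315; 0.0315 0.1496]
step 4: x^-=[1.6597, 0.9682]  P^-=[0.1589 0.0388; 0.0388 0.2026]  S=[0.4119 0.0455; 0.0455 0.6659]  K=[0.3671 0.0427; -0.0136 0.3074]  nu=[-4.9345, -4.6345]  x^+=[-0.3494, -0.3896]  P^+=[0.1008 0.0270; 0.0270 0.1399]
step 5: x^-=[-0.3123, -0.3501]  P^-=[0.1552 0.0346; 0.0346 0.1955]  S=[0.4092 0.0423; 0.0423 0.6585]  K=[0.3625 0.0387; -0.0181 0.3002]  nu=[-1.8002, 2.8726]  x^+=[-0.8537, 0.5447]  P^+=[0.0992 0.0251; 0.0251 0.1365]

K[0,0] = 0.3625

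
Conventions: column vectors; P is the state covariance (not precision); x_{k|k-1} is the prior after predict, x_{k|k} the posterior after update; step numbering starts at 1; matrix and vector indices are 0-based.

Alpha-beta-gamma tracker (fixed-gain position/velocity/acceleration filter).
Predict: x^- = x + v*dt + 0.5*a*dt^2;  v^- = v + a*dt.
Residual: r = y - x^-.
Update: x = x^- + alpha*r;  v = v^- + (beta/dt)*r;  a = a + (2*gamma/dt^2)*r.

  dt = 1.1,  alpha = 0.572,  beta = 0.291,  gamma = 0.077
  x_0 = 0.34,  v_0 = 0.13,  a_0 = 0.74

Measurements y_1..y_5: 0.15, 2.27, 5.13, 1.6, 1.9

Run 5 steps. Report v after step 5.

step 1: x_pred=0.9307  r=-0.7807  x^+=0.4841  v^+=0.7375  a^+=0.6406
step 2: x_pred=1.6829  r=0.5871  x^+=2.0187  v^+=1.5975  a^+=0.7154
step 3: x_pred=4.2088  r=0.9212  x^+=4.7357  v^+=2.6281  a^+=0.8326
step 4: x_pred=8.1303  r=-6.5303  x^+=4.3950  v^+=1.8164  a^+=0.0015
step 5: x_pred=6.3939  r=-4.4939  x^+=3.8234  v^+=0.6292  a^+=-0.5705

v_post = 0.6292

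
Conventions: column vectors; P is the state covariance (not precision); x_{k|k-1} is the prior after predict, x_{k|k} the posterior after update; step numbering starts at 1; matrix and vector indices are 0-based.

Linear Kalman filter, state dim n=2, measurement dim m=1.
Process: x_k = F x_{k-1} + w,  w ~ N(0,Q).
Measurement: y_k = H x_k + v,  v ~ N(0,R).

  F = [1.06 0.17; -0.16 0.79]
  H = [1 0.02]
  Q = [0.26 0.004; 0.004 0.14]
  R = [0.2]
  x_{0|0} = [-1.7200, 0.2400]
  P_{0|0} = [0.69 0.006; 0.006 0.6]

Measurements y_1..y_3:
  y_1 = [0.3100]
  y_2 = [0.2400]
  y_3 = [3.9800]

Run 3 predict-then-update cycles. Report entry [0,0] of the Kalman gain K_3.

step 1: x^-=[-1.7824, 0.4648]  P^-=[1.0548 -0.0276; -0.0276 0.5306]  S=[1.2539]  K=[0.8408; -0.0135]  nu=[2.0831]  x^+=[-0.0310, 0.4366]  P^+=[0.1684 -0.0133; -0.0133 0.5304]
step 2: x^-=[0.0414, 0.3499]  P^-=[0.4598 0.0359; 0.0359 0.4787]  S=[0.6614]  K=[0.6962; 0.0687]  nu=[0.1916]  x^+=[0.1748, 0.3630]  P^+=[0.1392 0.0042; 0.0042 0.4756]
step 3: x^-=[0.2470, 0.2588]  P^-=[0.4316 0.0477; 0.0477 0.4393]  S=[0.6337]  K=[0.6826; 0.0891]  nu=[3.7278]  x^+=[2.7917, 0.5911]  P^+=[0.1363 0.0091; 0.0091 0.4343]

K[0,0] = 0.6826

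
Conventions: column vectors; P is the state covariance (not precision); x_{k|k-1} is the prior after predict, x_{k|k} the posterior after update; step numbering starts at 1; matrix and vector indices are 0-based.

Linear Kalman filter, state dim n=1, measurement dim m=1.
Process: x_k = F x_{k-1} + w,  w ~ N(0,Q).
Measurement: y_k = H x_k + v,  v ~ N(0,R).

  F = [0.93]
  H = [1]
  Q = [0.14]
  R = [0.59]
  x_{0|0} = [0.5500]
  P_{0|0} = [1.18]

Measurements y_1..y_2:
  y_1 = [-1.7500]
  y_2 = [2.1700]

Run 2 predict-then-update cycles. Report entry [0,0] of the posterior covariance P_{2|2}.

step 1: x^-=[0.5115]  P^-=[1.1606]  S=[1.7506]  K=[0.6630]  nu=[-2.2615]  x^+=[-0.9878]  P^+=[0.3912]
step 2: x^-=[-0.9187]  P^-=[0.4783]  S=[1.0683]  K=[0.4477]  nu=[3.0887]  x^+=[0.4642]  P^+=[0.2642]

P_post[0,0] = 0.2642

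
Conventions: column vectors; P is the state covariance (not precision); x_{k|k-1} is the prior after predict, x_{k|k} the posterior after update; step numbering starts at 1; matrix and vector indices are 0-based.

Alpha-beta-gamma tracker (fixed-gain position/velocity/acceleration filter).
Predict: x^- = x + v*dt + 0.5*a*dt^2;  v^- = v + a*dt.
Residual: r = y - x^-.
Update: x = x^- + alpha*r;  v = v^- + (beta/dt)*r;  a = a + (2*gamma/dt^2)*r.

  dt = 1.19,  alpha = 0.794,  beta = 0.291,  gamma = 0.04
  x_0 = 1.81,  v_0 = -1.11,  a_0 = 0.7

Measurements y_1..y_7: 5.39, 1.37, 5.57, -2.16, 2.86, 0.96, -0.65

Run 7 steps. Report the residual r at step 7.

resid = -3.3684

step 1: x_pred=0.9847  r=4.4053  x^+=4.4825  v^+=0.8003  a^+=0.9489
step 2: x_pred=6.1067  r=-4.7367  x^+=2.3458  v^+=0.7711  a^+=0.6813
step 3: x_pred=3.7458  r=1.8242  x^+=5.1942  v^+=2.0279  a^+=0.7843
step 4: x_pred=8.1628  r=-10.3228  x^+=-0.0335  v^+=0.4370  a^+=0.2012
step 5: x_pred=0.6289  r=2.2311  x^+=2.4004  v^+=1.2219  a^+=0.3272
step 6: x_pred=4.0862  r=-3.1262  x^+=1.6040  v^+=0.8469  a^+=0.1506
step 7: x_pred=2.7184  r=-3.3684  x^+=0.0439  v^+=0.2024  a^+=-0.0397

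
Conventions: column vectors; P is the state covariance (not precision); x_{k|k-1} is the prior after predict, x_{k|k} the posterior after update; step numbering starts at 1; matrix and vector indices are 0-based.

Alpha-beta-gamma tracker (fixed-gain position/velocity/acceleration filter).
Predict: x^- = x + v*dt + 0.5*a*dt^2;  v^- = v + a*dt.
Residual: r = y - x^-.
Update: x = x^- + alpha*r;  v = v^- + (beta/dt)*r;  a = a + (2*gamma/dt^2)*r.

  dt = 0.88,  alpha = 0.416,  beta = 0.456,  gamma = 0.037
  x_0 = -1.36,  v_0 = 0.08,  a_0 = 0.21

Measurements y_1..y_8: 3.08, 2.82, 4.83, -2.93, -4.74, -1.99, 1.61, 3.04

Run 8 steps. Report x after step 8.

x_post = -1.0692

step 1: x_pred=-1.2083  r=4.2883  x^+=0.5756  v^+=2.4869  a^+=0.6198
step 2: x_pred=3.0041  r=-0.1841  x^+=2.9275  v^+=2.9369  a^+=0.6022
step 3: x_pred=5.7452  r=-0.9152  x^+=5.3645  v^+=2.9926  a^+=0.5147
step 4: x_pred=8.1973  r=-11.1273  x^+=3.5683  v^+=-2.3204  a^+=-0.5486
step 5: x_pred=1.3140  r=-6.0540  x^+=-1.2045  v^+=-5.9402  a^+=-1.1271
step 6: x_pred=-6.8682  r=4.8782  x^+=-4.8389  v^+=-4.4042  a^+=-0.6609
step 7: x_pred=-8.9705  r=10.5805  x^+=-4.5690  v^+=0.4968  a^+=0.3501
step 8: x_pred=-3.9962  r=7.0362  x^+=-1.0692  v^+=4.4510  a^+=1.0225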